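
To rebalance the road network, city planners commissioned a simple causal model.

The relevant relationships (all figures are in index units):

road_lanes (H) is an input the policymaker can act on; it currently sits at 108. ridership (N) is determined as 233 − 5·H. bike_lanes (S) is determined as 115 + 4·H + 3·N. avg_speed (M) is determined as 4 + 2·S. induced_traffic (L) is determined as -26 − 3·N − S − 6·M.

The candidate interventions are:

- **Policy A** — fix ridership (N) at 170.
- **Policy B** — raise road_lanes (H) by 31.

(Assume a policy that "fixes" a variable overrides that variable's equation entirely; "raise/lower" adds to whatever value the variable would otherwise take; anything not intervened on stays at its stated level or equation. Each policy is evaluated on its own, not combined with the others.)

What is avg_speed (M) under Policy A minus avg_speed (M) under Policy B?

3544

Policy A (N := 170):
  H = 108
  N = 170
  S = 115 + 4·108 + 3·170 = 1057
  M = 4 + 2·1057 = 2118
Policy B (H + 31):
  H = 108 + 31 = 139
  N = 233 − 5·139 = -462
  S = 115 + 4·139 + 3·(-462) = -715
  M = 4 + 2·(-715) = -1426
M: 2118 − (-1426) = 3544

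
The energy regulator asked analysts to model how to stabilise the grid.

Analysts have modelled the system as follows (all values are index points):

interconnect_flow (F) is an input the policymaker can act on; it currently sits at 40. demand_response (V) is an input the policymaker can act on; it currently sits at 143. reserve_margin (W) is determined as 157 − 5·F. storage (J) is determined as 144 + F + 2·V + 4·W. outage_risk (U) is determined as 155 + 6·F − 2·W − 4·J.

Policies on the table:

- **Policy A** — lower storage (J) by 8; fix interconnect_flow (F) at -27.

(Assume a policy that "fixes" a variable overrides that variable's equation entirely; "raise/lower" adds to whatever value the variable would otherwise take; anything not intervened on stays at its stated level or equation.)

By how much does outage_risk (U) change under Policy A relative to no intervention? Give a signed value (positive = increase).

-6132

Baseline:
  F = 40
  V = 143
  W = 157 − 5·40 = -43
  J = 144 + 40 + 2·143 + 4·(-43) = 298
  U = 155 + 6·40 − 2·(-43) − 4·298 = -711
Policy A (J − 8, F := -27):
  F = -27
  V = 143
  W = 157 − 5·(-27) = 292
  J = 144 + (-27) + 2·143 + 4·292 (−8 from intervention) = 1563
  U = 155 + 6·(-27) − 2·292 − 4·1563 = -6843
Change in U: -6843 − (-711) = -6132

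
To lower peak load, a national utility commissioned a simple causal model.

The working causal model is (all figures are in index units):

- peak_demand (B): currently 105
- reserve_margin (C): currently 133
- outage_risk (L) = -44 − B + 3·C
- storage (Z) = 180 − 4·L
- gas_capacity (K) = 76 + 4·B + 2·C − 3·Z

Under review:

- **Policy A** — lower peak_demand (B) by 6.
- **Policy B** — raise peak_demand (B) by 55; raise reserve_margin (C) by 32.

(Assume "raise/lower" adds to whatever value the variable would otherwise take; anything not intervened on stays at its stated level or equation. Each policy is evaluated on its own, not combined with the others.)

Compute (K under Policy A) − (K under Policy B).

Policy A (B − 6):
  B = 105 − 6 = 99
  C = 133
  L = -44 − 99 + 3·133 = 256
  Z = 180 − 4·256 = -844
  K = 76 + 4·99 + 2·133 − 3·(-844) = 3270
Policy B (B + 55, C + 32):
  B = 105 + 55 = 160
  C = 133 + 32 = 165
  L = -44 − 160 + 3·165 = 291
  Z = 180 − 4·291 = -984
  K = 76 + 4·160 + 2·165 − 3·(-984) = 3998
K: 3270 − 3998 = -728

-728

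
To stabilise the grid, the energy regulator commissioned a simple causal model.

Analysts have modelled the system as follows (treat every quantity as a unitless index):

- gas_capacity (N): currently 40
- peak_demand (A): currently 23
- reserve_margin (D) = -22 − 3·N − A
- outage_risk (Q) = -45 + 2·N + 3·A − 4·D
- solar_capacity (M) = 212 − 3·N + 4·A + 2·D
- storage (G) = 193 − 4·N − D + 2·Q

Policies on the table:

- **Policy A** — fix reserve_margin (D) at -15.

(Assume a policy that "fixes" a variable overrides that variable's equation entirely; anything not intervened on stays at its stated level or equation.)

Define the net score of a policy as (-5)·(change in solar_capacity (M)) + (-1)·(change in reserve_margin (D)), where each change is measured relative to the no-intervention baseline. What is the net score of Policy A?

Baseline:
  N = 40
  A = 23
  D = -22 − 3·40 − 23 = -165
  M = 212 − 3·40 + 4·23 + 2·(-165) = -146
Policy A (D := -15):
  N = 40
  A = 23
  D = -15
  M = 212 − 3·40 + 4·23 + 2·(-15) = 154
ΔM = 154 − (-146) = 300; ΔD = -15 − (-165) = 150
Score = (-5)·300 + (-1)·150 = -1650

-1650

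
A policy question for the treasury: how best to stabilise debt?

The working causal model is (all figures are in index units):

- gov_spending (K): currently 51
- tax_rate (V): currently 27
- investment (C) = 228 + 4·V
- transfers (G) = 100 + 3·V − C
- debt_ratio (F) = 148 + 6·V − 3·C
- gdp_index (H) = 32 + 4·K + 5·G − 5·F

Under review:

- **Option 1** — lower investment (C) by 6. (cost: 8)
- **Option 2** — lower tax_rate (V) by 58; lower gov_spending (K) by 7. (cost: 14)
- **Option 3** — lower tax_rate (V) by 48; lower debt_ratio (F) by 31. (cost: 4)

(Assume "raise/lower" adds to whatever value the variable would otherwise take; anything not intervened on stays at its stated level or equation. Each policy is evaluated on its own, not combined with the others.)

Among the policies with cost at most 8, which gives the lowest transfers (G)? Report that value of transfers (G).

-149

Option 1 (C − 6):
  V = 27
  C = 228 + 4·27 (−6 from intervention) = 330
  G = 100 + 3·27 − 330 = -149
Option 3 (V − 48, F − 31):
  V = 27 − 48 = -21
  C = 228 + 4·(-21) = 144
  G = 100 + 3·(-21) − 144 = -107
Comparing — Option 1: G=-149, Option 3: G=-107. Lowest is -149 (Option 1).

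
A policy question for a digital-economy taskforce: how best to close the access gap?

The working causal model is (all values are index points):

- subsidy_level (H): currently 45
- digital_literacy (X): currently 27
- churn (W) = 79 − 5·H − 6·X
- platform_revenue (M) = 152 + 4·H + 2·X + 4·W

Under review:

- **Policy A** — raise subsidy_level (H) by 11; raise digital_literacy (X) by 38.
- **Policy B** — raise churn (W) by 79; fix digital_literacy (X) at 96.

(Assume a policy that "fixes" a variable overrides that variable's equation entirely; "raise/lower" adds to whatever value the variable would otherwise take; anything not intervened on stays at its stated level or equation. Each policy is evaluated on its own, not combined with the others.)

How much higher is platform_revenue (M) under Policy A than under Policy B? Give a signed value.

Policy A (H + 11, X + 38):
  H = 45 + 11 = 56
  X = 27 + 38 = 65
  W = 79 − 5·56 − 6·65 = -591
  M = 152 + 4·56 + 2·65 + 4·(-591) = -1858
Policy B (W + 79, X := 96):
  H = 45
  X = 96
  W = 79 − 5·45 − 6·96 (+79 from intervention) = -643
  M = 152 + 4·45 + 2·96 + 4·(-643) = -2048
M: -1858 − (-2048) = 190

190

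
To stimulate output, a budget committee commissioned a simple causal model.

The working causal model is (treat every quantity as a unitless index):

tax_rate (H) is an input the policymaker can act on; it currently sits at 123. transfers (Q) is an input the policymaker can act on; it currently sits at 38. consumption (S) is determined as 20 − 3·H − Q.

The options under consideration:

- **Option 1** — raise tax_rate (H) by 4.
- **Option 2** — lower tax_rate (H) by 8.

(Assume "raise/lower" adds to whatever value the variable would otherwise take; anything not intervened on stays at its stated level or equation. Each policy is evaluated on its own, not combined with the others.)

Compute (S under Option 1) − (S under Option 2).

Option 1 (H + 4):
  H = 123 + 4 = 127
  Q = 38
  S = 20 − 3·127 − 38 = -399
Option 2 (H − 8):
  H = 123 − 8 = 115
  Q = 38
  S = 20 − 3·115 − 38 = -363
S: -399 − (-363) = -36

-36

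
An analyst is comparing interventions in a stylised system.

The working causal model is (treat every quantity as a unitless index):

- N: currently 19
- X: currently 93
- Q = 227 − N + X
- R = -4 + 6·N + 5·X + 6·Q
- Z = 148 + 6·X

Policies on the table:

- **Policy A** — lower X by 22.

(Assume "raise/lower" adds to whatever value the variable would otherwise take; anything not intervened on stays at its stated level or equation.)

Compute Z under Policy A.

574

Policy A (X − 22):
  X = 93 − 22 = 71
  Z = 148 + 6·71 = 574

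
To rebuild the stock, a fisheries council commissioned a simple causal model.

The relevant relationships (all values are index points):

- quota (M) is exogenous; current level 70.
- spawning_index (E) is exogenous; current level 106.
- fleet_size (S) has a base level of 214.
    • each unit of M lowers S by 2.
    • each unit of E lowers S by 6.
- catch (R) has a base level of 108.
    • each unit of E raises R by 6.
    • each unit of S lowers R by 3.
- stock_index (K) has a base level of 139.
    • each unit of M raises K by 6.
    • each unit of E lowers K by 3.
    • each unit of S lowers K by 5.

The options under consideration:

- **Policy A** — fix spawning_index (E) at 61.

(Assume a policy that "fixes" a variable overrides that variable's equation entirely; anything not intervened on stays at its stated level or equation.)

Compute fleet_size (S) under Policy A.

-292

Policy A (E := 61):
  M = 70
  E = 61
  S = 214 − 2·70 − 6·61 = -292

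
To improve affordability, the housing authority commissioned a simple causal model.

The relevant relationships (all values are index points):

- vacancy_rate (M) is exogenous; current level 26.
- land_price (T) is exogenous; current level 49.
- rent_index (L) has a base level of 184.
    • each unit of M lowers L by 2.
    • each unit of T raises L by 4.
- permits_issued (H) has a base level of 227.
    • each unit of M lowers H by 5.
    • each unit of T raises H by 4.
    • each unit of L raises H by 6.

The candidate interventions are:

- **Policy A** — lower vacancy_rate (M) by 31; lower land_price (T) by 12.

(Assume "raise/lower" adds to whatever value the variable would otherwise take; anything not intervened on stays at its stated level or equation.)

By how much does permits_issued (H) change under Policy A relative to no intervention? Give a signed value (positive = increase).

191

Baseline:
  M = 26
  T = 49
  L = 184 − 2·26 + 4·49 = 328
  H = 227 − 5·26 + 4·49 + 6·328 = 2261
Policy A (M − 31, T − 12):
  M = 26 − 31 = -5
  T = 49 − 12 = 37
  L = 184 − 2·(-5) + 4·37 = 342
  H = 227 − 5·(-5) + 4·37 + 6·342 = 2452
Change in H: 2452 − 2261 = 191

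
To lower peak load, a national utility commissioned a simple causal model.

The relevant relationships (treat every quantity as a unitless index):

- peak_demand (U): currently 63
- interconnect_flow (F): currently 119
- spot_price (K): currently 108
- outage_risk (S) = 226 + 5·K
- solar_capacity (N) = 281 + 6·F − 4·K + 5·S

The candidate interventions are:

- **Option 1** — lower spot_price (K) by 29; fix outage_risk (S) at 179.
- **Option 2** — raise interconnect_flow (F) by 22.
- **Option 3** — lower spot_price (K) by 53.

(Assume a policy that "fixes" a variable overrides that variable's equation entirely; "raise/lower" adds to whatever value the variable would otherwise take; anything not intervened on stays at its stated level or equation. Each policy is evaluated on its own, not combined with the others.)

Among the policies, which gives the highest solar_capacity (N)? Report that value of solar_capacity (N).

4525

Option 1 (K − 29, S := 179):
  F = 119
  K = 108 − 29 = 79
  S = 179
  N = 281 + 6·119 − 4·79 + 5·179 = 1574
Option 2 (F + 22):
  F = 119 + 22 = 141
  K = 108
  S = 226 + 5·108 = 766
  N = 281 + 6·141 − 4·108 + 5·766 = 4525
Option 3 (K − 53):
  F = 119
  K = 108 − 53 = 55
  S = 226 + 5·55 = 501
  N = 281 + 6·119 − 4·55 + 5·501 = 3280
Comparing — Option 1: N=1574, Option 2: N=4525, Option 3: N=3280. Highest is 4525 (Option 2).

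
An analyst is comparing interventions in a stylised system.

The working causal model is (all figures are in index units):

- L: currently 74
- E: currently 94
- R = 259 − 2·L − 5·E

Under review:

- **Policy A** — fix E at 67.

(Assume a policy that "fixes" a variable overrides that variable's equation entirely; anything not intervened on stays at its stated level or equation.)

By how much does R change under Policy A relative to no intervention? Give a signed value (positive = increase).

135

Baseline:
  L = 74
  E = 94
  R = 259 − 2·74 − 5·94 = -359
Policy A (E := 67):
  L = 74
  E = 67
  R = 259 − 2·74 − 5·67 = -224
Change in R: -224 − (-359) = 135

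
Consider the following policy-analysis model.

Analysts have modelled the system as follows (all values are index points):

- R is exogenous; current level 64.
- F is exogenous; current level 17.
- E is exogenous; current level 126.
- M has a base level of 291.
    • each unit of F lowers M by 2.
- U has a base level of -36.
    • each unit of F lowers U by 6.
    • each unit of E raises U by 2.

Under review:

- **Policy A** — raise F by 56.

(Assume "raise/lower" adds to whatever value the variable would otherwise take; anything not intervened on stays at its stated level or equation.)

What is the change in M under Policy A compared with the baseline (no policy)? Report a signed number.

Baseline:
  F = 17
  M = 291 − 2·17 = 257
Policy A (F + 56):
  F = 17 + 56 = 73
  M = 291 − 2·73 = 145
Change in M: 145 − 257 = -112

-112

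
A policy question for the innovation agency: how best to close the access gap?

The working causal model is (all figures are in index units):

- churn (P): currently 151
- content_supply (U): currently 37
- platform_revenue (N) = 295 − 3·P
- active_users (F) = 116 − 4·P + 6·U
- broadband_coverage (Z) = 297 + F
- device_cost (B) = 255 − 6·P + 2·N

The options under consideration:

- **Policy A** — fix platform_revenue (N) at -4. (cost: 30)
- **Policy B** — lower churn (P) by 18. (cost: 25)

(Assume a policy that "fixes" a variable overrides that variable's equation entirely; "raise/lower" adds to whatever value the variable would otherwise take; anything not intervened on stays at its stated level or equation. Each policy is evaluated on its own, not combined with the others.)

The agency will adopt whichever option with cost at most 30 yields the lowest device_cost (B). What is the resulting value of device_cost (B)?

-751

Policy A (N := -4):
  P = 151
  N = -4
  B = 255 − 6·151 + 2·(-4) = -659
Policy B (P − 18):
  P = 151 − 18 = 133
  N = 295 − 3·133 = -104
  B = 255 − 6·133 + 2·(-104) = -751
Comparing — Policy A: B=-659, Policy B: B=-751. Lowest is -751 (Policy B).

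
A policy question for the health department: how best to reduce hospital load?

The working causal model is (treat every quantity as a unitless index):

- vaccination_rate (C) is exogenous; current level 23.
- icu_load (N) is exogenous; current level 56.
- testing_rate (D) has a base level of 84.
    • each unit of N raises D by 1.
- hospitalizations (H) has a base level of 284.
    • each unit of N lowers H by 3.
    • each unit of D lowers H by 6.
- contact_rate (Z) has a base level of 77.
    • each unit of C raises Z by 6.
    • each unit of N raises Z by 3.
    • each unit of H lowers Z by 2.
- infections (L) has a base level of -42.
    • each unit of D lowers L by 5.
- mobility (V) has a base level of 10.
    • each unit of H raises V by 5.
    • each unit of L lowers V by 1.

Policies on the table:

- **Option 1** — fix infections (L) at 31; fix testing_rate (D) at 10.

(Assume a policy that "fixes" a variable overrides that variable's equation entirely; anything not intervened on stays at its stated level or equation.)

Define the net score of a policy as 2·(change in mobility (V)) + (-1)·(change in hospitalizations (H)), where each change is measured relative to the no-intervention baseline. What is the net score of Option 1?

5474

Baseline:
  N = 56
  D = 84 + 56 = 140
  H = 284 − 3·56 − 6·140 = -724
  L = -42 − 5·140 = -742
  V = 10 + 5·(-724) − (-742) = -2868
Option 1 (L := 31, D := 10):
  N = 56
  D = 10
  H = 284 − 3·56 − 6·10 = 56
  L = 31
  V = 10 + 5·56 − 31 = 259
ΔV = 259 − (-2868) = 3127; ΔH = 56 − (-724) = 780
Score = 2·3127 + (-1)·780 = 5474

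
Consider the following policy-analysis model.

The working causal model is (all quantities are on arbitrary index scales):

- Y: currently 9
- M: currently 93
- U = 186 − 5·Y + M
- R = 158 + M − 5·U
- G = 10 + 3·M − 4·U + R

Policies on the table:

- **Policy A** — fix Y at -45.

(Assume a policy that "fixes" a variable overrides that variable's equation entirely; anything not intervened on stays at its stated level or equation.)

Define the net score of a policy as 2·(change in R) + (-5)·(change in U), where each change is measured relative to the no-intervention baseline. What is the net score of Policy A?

-4050

Baseline:
  Y = 9
  M = 93
  U = 186 − 5·9 + 93 = 234
  R = 158 + 93 − 5·234 = -919
Policy A (Y := -45):
  Y = -45
  M = 93
  U = 186 − 5·(-45) + 93 = 504
  R = 158 + 93 − 5·504 = -2269
ΔR = -2269 − (-919) = -1350; ΔU = 504 − 234 = 270
Score = 2·(-1350) + (-5)·270 = -4050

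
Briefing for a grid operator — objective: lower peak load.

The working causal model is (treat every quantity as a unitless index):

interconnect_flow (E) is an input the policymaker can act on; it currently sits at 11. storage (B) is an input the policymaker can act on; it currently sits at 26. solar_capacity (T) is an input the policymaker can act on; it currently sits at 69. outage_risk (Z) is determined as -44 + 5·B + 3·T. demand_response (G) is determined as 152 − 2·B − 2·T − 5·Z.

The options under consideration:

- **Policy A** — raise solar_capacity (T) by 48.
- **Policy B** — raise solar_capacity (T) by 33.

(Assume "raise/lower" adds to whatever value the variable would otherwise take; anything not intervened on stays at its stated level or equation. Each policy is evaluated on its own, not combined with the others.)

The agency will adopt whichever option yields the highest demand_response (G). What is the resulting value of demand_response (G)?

-2064

Policy A (T + 48):
  B = 26
  T = 69 + 48 = 117
  Z = -44 + 5·26 + 3·117 = 437
  G = 152 − 2·26 − 2·117 − 5·437 = -2319
Policy B (T + 33):
  B = 26
  T = 69 + 33 = 102
  Z = -44 + 5·26 + 3·102 = 392
  G = 152 − 2·26 − 2·102 − 5·392 = -2064
Comparing — Policy A: G=-2319, Policy B: G=-2064. Highest is -2064 (Policy B).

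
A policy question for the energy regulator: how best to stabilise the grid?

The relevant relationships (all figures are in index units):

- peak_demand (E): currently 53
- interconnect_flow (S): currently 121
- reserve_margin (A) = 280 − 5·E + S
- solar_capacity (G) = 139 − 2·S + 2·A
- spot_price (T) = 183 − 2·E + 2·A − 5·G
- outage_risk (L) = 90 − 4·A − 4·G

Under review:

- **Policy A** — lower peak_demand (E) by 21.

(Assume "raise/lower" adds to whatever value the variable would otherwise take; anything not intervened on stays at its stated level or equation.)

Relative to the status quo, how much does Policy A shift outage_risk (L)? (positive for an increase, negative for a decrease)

Baseline:
  E = 53
  S = 121
  A = 280 − 5·53 + 121 = 136
  G = 139 − 2·121 + 2·136 = 169
  L = 90 − 4·136 − 4·169 = -1130
Policy A (E − 21):
  E = 53 − 21 = 32
  S = 121
  A = 280 − 5·32 + 121 = 241
  G = 139 − 2·121 + 2·241 = 379
  L = 90 − 4·241 − 4·379 = -2390
Change in L: -2390 − (-1130) = -1260

-1260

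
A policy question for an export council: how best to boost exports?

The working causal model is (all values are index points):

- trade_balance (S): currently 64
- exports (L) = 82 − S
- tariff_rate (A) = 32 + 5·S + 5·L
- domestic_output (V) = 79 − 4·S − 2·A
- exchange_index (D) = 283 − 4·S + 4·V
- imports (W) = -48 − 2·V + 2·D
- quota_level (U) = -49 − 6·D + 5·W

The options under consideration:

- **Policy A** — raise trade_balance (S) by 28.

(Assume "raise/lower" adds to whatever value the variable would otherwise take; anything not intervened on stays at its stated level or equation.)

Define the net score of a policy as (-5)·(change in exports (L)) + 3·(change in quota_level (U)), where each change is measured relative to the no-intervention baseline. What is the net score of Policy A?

-3220

Baseline:
  S = 64
  L = 82 − 64 = 18
  A = 32 + 5·64 + 5·18 = 442
  V = 79 − 4·64 − 2·442 = -1061
  D = 283 − 4·64 + 4·(-1061) = -4217
  W = -48 − 2·(-1061) + 2·(-4217) = -6360
  U = -49 − 6·(-4217) + 5·(-6360) = -6547
Policy A (S + 28):
  S = 64 + 28 = 92
  L = 82 − 92 = -10
  A = 32 + 5·92 + 5·(-10) = 442
  V = 79 − 4·92 − 2·442 = -1173
  D = 283 − 4·92 + 4·(-1173) = -4777
  W = -48 − 2·(-1173) + 2·(-4777) = -7256
  U = -49 − 6·(-4777) + 5·(-7256) = -7667
ΔL = -10 − 18 = -28; ΔU = -7667 − (-6547) = -1120
Score = (-5)·(-28) + 3·(-1120) = -3220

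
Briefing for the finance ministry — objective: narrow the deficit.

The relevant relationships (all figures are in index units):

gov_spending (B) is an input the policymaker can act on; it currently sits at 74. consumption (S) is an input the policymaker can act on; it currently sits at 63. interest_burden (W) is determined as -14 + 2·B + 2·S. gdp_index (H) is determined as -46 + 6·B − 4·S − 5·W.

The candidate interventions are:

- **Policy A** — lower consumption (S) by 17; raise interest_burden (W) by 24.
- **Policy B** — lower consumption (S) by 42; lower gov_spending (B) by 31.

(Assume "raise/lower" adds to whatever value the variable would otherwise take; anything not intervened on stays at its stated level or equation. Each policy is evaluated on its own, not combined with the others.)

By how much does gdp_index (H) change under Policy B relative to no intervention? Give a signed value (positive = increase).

Baseline:
  B = 74
  S = 63
  W = -14 + 2·74 + 2·63 = 260
  H = -46 + 6·74 − 4·63 − 5·260 = -1154
Policy B (S − 42, B − 31):
  B = 74 − 31 = 43
  S = 63 − 42 = 21
  W = -14 + 2·43 + 2·21 = 114
  H = -46 + 6·43 − 4·21 − 5·114 = -442
Change in H: -442 − (-1154) = 712

712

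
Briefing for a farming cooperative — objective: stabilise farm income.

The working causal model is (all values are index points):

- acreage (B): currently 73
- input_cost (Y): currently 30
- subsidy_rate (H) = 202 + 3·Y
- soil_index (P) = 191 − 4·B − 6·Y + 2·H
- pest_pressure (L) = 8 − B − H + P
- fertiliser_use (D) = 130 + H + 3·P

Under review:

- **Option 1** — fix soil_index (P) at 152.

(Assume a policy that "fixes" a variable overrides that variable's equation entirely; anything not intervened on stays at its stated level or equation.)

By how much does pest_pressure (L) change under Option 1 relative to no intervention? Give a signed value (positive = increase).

-151

Baseline:
  B = 73
  Y = 30
  H = 202 + 3·30 = 292
  P = 191 − 4·73 − 6·30 + 2·292 = 303
  L = 8 − 73 − 292 + 303 = -54
Option 1 (P := 152):
  B = 73
  Y = 30
  H = 202 + 3·30 = 292
  P = 152
  L = 8 − 73 − 292 + 152 = -205
Change in L: -205 − (-54) = -151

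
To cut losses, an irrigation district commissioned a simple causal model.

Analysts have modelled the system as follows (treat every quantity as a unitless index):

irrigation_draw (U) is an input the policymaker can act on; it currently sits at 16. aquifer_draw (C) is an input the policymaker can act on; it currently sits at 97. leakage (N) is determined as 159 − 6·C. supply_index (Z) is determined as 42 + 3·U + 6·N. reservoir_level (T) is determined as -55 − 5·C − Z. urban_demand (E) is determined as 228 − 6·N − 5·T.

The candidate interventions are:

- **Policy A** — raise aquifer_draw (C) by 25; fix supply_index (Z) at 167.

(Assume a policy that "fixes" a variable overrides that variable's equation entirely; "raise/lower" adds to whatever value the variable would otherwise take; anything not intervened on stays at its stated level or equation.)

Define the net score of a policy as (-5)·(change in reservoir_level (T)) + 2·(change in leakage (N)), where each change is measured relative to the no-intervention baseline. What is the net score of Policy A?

Baseline:
  U = 16
  C = 97
  N = 159 − 6·97 = -423
  Z = 42 + 3·16 + 6·(-423) = -2448
  T = -55 − 5·97 − (-2448) = 1908
Policy A (C + 25, Z := 167):
  U = 16
  C = 97 + 25 = 122
  N = 159 − 6·122 = -573
  Z = 167
  T = -55 − 5·122 − 167 = -832
ΔT = -832 − 1908 = -2740; ΔN = -573 − (-423) = -150
Score = (-5)·(-2740) + 2·(-150) = 13400

13400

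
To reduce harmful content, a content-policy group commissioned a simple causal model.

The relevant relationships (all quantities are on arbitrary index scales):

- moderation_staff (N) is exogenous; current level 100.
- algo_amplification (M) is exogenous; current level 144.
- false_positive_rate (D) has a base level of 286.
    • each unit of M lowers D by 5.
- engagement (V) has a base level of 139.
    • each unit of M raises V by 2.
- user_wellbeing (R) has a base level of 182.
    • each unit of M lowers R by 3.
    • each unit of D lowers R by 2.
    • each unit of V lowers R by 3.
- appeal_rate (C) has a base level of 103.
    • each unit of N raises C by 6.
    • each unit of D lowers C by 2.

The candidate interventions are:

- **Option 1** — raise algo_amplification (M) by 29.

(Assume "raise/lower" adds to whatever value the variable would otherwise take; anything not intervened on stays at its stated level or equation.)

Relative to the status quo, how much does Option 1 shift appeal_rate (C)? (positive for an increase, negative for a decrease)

290

Baseline:
  N = 100
  M = 144
  D = 286 − 5·144 = -434
  C = 103 + 6·100 − 2·(-434) = 1571
Option 1 (M + 29):
  N = 100
  M = 144 + 29 = 173
  D = 286 − 5·173 = -579
  C = 103 + 6·100 − 2·(-579) = 1861
Change in C: 1861 − 1571 = 290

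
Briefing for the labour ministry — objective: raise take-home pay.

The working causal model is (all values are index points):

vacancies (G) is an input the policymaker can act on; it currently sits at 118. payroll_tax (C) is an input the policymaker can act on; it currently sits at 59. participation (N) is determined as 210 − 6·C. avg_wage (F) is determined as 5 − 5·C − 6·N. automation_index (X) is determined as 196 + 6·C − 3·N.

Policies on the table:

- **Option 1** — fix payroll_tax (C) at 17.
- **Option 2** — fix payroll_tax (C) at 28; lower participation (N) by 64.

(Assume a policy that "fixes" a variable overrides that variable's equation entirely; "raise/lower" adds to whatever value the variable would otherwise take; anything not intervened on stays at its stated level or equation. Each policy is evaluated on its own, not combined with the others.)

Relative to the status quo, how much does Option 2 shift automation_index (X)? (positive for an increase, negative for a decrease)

-552

Baseline:
  C = 59
  N = 210 − 6·59 = -144
  X = 196 + 6·59 − 3·(-144) = 982
Option 2 (C := 28, N − 64):
  C = 28
  N = 210 − 6·28 (−64 from intervention) = -22
  X = 196 + 6·28 − 3·(-22) = 430
Change in X: 430 − 982 = -552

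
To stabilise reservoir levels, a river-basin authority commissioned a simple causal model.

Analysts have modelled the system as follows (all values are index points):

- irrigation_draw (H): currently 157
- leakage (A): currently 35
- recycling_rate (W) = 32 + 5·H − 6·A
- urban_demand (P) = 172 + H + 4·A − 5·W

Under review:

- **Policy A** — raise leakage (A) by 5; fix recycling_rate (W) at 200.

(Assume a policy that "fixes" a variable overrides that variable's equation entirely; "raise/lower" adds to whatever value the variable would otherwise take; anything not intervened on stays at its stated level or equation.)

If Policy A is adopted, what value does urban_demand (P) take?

-511

Policy A (A + 5, W := 200):
  H = 157
  A = 35 + 5 = 40
  W = 200
  P = 172 + 157 + 4·40 − 5·200 = -511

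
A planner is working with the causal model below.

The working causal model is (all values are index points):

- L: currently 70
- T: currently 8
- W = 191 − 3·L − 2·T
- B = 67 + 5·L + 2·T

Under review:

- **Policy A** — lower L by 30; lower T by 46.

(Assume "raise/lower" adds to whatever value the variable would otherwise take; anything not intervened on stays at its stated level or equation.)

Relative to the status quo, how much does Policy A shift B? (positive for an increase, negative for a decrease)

-242

Baseline:
  L = 70
  T = 8
  B = 67 + 5·70 + 2·8 = 433
Policy A (L − 30, T − 46):
  L = 70 − 30 = 40
  T = 8 − 46 = -38
  B = 67 + 5·40 + 2·(-38) = 191
Change in B: 191 − 433 = -242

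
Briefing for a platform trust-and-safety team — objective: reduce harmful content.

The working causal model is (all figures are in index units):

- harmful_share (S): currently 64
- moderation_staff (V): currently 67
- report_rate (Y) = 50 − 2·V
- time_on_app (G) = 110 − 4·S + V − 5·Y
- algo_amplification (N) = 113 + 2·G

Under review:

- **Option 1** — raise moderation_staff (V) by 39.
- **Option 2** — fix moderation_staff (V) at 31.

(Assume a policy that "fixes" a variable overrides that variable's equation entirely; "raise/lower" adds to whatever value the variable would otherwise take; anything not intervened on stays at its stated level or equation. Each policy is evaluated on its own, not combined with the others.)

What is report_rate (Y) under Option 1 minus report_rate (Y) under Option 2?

Option 1 (V + 39):
  V = 67 + 39 = 106
  Y = 50 − 2·106 = -162
Option 2 (V := 31):
  V = 31
  Y = 50 − 2·31 = -12
Y: -162 − (-12) = -150

-150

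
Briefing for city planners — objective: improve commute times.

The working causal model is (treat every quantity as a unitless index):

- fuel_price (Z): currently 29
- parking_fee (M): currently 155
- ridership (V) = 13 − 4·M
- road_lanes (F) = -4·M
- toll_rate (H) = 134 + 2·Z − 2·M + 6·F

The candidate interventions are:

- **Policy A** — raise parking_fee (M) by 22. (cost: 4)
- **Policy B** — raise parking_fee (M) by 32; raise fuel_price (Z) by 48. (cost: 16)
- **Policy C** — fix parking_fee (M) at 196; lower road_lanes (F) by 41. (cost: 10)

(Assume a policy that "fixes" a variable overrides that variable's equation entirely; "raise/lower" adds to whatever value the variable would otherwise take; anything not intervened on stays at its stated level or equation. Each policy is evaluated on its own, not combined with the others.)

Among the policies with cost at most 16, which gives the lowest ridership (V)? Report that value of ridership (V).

-771

Policy A (M + 22):
  M = 155 + 22 = 177
  V = 13 − 4·177 = -695
Policy B (M + 32, Z + 48):
  M = 155 + 32 = 187
  V = 13 − 4·187 = -735
Policy C (M := 196, F − 41):
  M = 196
  V = 13 − 4·196 = -771
Comparing — Policy A: V=-695, Policy B: V=-735, Policy C: V=-771. Lowest is -771 (Policy C).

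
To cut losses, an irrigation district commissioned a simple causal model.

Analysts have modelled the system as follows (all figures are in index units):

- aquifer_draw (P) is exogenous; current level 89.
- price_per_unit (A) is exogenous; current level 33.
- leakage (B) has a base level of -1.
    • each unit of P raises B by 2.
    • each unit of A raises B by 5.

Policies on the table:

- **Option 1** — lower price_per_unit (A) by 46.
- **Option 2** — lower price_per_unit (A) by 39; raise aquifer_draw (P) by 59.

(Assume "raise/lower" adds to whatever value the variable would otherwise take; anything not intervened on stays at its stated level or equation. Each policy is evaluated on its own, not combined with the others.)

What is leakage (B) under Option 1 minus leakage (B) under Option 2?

-153

Option 1 (A − 46):
  P = 89
  A = 33 − 46 = -13
  B = -1 + 2·89 + 5·(-13) = 112
Option 2 (A − 39, P + 59):
  P = 89 + 59 = 148
  A = 33 − 39 = -6
  B = -1 + 2·148 + 5·(-6) = 265
B: 112 − 265 = -153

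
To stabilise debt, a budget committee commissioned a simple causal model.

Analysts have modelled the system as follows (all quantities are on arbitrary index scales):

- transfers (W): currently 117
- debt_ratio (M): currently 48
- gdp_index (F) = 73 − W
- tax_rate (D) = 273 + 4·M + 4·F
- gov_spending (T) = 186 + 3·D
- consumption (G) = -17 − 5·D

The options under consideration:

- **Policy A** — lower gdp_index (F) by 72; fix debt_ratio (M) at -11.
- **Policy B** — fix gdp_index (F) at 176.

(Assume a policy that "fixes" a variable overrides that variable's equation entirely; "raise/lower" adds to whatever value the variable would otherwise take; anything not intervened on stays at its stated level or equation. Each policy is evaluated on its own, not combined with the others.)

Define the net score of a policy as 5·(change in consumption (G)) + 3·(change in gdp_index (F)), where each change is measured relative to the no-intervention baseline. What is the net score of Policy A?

Baseline:
  W = 117
  M = 48
  F = 73 − 117 = -44
  D = 273 + 4·48 + 4·(-44) = 289
  G = -17 − 5·289 = -1462
Policy A (F − 72, M := -11):
  W = 117
  M = -11
  F = 73 − 117 (−72 from intervention) = -116
  D = 273 + 4·(-11) + 4·(-116) = -235
  G = -17 − 5·(-235) = 1158
ΔG = 1158 − (-1462) = 2620; ΔF = -116 − (-44) = -72
Score = 5·2620 + 3·(-72) = 12884

12884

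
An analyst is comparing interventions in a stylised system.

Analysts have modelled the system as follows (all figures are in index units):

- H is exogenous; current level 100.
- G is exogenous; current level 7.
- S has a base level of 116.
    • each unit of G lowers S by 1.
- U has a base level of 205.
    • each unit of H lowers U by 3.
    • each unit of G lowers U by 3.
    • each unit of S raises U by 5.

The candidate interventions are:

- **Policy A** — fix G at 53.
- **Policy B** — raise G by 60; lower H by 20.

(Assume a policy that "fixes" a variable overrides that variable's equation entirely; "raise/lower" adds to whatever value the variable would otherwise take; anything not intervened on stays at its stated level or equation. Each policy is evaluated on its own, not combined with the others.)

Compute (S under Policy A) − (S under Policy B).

Policy A (G := 53):
  G = 53
  S = 116 − 53 = 63
Policy B (G + 60, H − 20):
  G = 7 + 60 = 67
  S = 116 − 67 = 49
S: 63 − 49 = 14

14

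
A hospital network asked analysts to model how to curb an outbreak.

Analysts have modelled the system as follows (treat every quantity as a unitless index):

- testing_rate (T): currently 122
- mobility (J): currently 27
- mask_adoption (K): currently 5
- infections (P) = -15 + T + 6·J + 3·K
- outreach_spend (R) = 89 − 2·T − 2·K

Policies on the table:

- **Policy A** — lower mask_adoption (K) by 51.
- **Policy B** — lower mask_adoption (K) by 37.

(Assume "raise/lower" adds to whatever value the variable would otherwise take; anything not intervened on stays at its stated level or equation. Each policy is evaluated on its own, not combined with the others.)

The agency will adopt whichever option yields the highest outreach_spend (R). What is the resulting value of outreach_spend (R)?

-63

Policy A (K − 51):
  T = 122
  K = 5 − 51 = -46
  R = 89 − 2·122 − 2·(-46) = -63
Policy B (K − 37):
  T = 122
  K = 5 − 37 = -32
  R = 89 − 2·122 − 2·(-32) = -91
Comparing — Policy A: R=-63, Policy B: R=-91. Highest is -63 (Policy A).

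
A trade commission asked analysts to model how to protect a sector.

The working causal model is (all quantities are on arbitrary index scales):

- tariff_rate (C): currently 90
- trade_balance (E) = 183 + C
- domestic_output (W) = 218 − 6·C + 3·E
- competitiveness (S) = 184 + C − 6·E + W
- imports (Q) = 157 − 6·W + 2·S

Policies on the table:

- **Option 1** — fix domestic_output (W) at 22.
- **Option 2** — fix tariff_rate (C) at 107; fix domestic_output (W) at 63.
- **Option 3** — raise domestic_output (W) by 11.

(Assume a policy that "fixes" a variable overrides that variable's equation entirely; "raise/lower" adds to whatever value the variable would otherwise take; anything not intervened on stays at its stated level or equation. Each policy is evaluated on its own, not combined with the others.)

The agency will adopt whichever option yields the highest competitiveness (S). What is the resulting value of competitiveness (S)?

Option 1 (W := 22):
  C = 90
  E = 183 + 90 = 273
  W = 22
  S = 184 + 90 − 6·273 + 22 = -1342
Option 2 (C := 107, W := 63):
  C = 107
  E = 183 + 107 = 290
  W = 63
  S = 184 + 107 − 6·290 + 63 = -1386
Option 3 (W + 11):
  C = 90
  E = 183 + 90 = 273
  W = 218 − 6·90 + 3·273 (+11 from intervention) = 508
  S = 184 + 90 − 6·273 + 508 = -856
Comparing — Option 1: S=-1342, Option 2: S=-1386, Option 3: S=-856. Highest is -856 (Option 3).

-856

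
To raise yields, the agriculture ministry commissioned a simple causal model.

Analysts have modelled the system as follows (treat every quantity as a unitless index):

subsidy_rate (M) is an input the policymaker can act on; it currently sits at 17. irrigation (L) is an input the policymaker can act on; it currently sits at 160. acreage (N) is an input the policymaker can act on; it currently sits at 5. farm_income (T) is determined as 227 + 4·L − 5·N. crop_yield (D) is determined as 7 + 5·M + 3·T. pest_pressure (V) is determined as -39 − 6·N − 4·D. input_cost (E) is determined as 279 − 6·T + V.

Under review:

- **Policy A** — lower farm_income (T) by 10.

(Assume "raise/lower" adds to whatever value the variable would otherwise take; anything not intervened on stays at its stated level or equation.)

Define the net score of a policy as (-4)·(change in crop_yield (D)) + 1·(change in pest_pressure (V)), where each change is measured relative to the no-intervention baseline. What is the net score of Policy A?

Baseline:
  M = 17
  L = 160
  N = 5
  T = 227 + 4·160 − 5·5 = 842
  D = 7 + 5·17 + 3·842 = 2618
  V = -39 − 6·5 − 4·2618 = -10541
Policy A (T − 10):
  M = 17
  L = 160
  N = 5
  T = 227 + 4·160 − 5·5 (−10 from intervention) = 832
  D = 7 + 5·17 + 3·832 = 2588
  V = -39 − 6·5 − 4·2588 = -10421
ΔD = 2588 − 2618 = -30; ΔV = -10421 − (-10541) = 120
Score = (-4)·(-30) + 1·120 = 240

240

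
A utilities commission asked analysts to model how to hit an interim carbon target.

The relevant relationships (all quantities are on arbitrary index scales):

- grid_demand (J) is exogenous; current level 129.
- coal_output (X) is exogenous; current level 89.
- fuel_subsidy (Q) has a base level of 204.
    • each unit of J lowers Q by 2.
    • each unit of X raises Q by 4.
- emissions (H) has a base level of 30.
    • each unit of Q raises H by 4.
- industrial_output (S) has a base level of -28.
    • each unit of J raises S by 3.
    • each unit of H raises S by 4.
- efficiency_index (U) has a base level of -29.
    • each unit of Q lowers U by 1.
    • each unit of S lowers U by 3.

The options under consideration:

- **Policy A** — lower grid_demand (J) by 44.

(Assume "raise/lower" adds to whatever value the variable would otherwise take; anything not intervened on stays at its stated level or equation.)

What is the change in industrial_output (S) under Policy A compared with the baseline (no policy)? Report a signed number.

1276

Baseline:
  J = 129
  X = 89
  Q = 204 − 2·129 + 4·89 = 302
  H = 30 + 4·302 = 1238
  S = -28 + 3·129 + 4·1238 = 5311
Policy A (J − 44):
  J = 129 − 44 = 85
  X = 89
  Q = 204 − 2·85 + 4·89 = 390
  H = 30 + 4·390 = 1590
  S = -28 + 3·85 + 4·1590 = 6587
Change in S: 6587 − 5311 = 1276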